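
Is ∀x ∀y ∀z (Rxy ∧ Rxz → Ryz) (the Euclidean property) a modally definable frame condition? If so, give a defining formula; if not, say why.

Yes — defined by ◇r → □◇r

The condition is the Euclidean property. A defining modal formula is ◇r → □◇r.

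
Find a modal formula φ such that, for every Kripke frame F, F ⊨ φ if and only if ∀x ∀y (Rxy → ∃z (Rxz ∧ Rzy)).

This is density; the standard corresponding axiom is C4: □□q → □q.
Suppose □□q→□q is valid. Take Rxy and set V(q)={w : xR²w}. Then □□q at x, so □q at x, so q at y, i.e. ∃z(Rxz∧Rzy).

□□q → □q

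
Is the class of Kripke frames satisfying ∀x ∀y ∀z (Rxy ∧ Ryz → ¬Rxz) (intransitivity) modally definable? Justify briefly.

No

Any modally definable frame class is closed under surjective bounded morphisms.
The 3-cycle (worlds a,b,c with a→b→c→a) is intransitive. Mapping every world to a single reflexive point • is a surjective bounded morphism; the reflexive point is not intransitive (R••∧R•• but R••).
So the class is not modally definable.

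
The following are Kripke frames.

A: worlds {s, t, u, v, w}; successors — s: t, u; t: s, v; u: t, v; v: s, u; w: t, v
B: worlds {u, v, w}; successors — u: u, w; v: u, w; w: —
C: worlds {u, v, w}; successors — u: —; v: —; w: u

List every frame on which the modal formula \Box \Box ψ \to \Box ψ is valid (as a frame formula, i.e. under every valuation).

B

The schema corresponds to density: \forall x \forall y (Rxy \to \exists z (Rxz \wedge Rzy)).
A: fails — Rwt but no z with Rwz and Rzt.
B: satisfies the condition.
C: fails — Rwu but no z with Rwz and Rzu.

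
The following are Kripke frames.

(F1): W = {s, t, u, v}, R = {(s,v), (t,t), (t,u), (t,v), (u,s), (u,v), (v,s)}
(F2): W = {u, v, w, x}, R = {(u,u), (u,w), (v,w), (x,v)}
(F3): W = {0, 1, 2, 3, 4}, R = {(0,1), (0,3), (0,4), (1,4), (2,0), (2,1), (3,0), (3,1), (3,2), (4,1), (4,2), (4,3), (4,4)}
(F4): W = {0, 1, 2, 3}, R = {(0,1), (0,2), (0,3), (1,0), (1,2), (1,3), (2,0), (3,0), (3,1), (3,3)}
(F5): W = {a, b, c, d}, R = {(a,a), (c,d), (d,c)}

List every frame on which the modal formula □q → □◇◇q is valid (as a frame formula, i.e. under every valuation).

(F1), (F3), (F4), (F5)

Frame correspondent (Sahlqvist): ∀x ∀z (xRz → ∃w (xRw ∧ zR²w)) — i.e. a generalized confluence (Geach) condition.
(F1): satisfies the condition.
(F2): fails — uRw but no t with uRt and wR²t.
(F3): satisfies the condition.
(F4): satisfies the condition.
(F5): satisfies the condition.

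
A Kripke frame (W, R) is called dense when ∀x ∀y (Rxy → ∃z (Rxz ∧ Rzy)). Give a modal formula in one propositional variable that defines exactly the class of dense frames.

A defining formula is □□ψ → □ψ (the C4 axiom).
Suppose □□ψ→□ψ is valid. Take Rxy and set V(ψ)={w : xR²w}. Then □□ψ at x, so □ψ at x, so ψ at y, i.e. ∃z(Rxz∧Rzy).

□□ψ → □ψ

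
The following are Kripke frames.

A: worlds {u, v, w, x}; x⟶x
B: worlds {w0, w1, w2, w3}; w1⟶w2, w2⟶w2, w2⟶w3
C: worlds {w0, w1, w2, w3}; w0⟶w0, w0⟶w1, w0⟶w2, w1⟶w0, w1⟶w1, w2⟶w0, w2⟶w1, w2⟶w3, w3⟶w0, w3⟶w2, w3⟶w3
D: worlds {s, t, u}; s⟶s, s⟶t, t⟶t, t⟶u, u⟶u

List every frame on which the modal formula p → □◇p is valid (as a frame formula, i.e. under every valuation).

A

This is the axiom for symmetry; its first-order frame correspondent is ∀x ∀y (Rxy → Ryx).
A: satisfies the condition.
B: fails — Rw1w2 but not Rw2w1.
C: fails — Rw3w0 but not Rw0w3.
D: fails — Rtu but not Rut.
Valid on: A.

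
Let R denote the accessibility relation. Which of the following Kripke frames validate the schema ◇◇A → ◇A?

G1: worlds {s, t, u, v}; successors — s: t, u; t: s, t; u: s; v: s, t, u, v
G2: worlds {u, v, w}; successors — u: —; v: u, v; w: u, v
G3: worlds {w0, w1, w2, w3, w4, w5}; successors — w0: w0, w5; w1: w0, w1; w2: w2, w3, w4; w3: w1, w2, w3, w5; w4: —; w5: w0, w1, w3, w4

This is the axiom for a generalized confluence (Geach) condition; its first-order frame correspondent is ∀x ∀y (xR²y → ∃w (y = w ∧ xRw)).
G1: fails — sR²s but no w with s=w and sRw.
G2: satisfies the condition.
G3: fails — w0R²w1 but no w with w1=w and w0Rw.
Valid on: G2.

G2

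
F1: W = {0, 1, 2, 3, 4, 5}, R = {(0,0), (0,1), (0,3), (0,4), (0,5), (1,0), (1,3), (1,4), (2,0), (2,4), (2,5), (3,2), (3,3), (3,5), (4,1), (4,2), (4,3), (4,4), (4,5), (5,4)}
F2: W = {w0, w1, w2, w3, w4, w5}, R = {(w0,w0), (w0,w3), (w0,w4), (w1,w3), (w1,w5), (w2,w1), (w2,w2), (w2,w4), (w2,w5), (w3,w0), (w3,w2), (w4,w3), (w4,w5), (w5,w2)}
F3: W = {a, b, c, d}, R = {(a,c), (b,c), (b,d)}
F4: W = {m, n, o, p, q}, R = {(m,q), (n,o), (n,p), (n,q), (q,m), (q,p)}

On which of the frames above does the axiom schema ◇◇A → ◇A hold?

F3

This is the axiom for transitivity; its first-order frame correspondent is ∀x ∀y ∀z (Rxy ∧ Ryz → Rxz).
F1: fails — R20 and R01 but not R21.
F2: fails — Rw1w5 and Rw5w2 but not Rw1w2.
F3: holds.
F4: fails — Rnq and Rqm but not Rnm.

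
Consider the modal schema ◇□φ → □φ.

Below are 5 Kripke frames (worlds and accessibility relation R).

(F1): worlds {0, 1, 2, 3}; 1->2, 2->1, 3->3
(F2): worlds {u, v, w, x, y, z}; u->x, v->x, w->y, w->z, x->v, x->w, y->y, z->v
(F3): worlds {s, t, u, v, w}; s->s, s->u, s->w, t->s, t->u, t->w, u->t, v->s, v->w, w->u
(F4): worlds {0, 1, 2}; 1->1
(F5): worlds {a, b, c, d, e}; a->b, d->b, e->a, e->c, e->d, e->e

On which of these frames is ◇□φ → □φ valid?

This is the axiom for the Euclidean property; its first-order frame correspondent is ∀x ∀y ∀z (Rxy ∧ Rxz → Ryz).
(F1): fails — R12 and R12 but not R22.
(F2): fails — Rux and Rux but not Rxx.
(F3): fails — Rsw and Rsw but not Rww.
(F4): condition met.
(F5): fails — Rab and Rab but not Rbb.

(F4)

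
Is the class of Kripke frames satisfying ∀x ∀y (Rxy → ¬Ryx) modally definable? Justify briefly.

No — not modally definable

Modal frame validity is preserved under surjective bounded morphisms.
The 3-cycle (worlds a,b,c with a→b→c→a) is asymmetric. Mapping every world to a single reflexive point • is a surjective bounded morphism, and the reflexive point is not asymmetric (R•• but asymmetry requires ¬R••).
Hence asymmetry is not modally definable.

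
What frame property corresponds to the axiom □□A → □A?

Suppose □□A→□A is valid. Take Rxy and set V(A)={w : xR²w}. Then □□A at x, so □A at x, so A at y, i.e. ∃z(Rxz∧Rzy).
Conversely, any frame satisfying ∀x ∀y (Rxy → ∃z (Rxz ∧ Rzy)) validates the schema.
Frame condition: ∀x ∀y (Rxy → ∃z (Rxz ∧ Rzy)).

Density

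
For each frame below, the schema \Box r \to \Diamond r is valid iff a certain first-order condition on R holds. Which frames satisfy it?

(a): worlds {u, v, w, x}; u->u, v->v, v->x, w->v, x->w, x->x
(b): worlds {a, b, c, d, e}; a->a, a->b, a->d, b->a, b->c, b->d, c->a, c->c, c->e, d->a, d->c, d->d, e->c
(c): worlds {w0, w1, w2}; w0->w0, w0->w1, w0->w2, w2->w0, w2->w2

(a), (b)

This is the axiom for seriality; its first-order frame correspondent is \forall x \exists y Rxy.
(a): ✓.
(b): ✓.
(c): fails — world w1 has no successor.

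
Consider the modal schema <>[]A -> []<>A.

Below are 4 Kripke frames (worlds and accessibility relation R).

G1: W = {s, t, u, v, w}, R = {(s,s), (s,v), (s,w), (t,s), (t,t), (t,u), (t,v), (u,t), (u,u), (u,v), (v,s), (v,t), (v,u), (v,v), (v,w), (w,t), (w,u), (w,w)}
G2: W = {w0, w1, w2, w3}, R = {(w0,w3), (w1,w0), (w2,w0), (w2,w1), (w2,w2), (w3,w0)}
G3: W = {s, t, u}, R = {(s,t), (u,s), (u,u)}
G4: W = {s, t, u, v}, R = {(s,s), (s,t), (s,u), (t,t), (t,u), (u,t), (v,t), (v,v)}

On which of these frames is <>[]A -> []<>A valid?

G1, G4

The schema corresponds to convergence: forall x forall y forall z (Rxy & Rxz -> exists w (Ryw & Rzw)).
G1: ✓.
G2: fails — Rw2w0 and Rw2w1 but w0 and w1 have no common successor.
G3: fails — Rst and Rst but t and t have no common successor.
G4: ✓.
Valid on: G1, G4.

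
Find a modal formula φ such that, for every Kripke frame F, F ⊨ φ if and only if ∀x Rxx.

The condition is reflexivity. The T schema □s → s defines it.
Suppose □s→s is valid. At any x set V(s)={w : Rxw}. Then □s holds at x, so s holds at x, i.e. Rxx.

□s → s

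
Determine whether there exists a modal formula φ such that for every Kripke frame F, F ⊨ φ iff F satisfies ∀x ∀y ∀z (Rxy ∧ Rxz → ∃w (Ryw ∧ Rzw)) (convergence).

Yes, by ◇□q → □◇q

The condition is convergence. A defining modal formula is ◇□q → □◇q.
Suppose ◇□q→□◇q is valid. Take Rxy, Rxz and set V(q)={w : Ryw}. Then □q at y so ◇□q at x, so □◇q at x, so ◇q at z, giving w with Rzw and Ryw.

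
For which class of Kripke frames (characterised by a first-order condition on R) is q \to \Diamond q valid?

reflexivity: \forall x Rxx

Replacing q by ¬q and contraposing gives the equivalent schema □q → q.
Suppose □q→q is valid. At any x set V(q)={w : Rxw}. Then □q holds at x, so q holds at x, i.e. Rxx.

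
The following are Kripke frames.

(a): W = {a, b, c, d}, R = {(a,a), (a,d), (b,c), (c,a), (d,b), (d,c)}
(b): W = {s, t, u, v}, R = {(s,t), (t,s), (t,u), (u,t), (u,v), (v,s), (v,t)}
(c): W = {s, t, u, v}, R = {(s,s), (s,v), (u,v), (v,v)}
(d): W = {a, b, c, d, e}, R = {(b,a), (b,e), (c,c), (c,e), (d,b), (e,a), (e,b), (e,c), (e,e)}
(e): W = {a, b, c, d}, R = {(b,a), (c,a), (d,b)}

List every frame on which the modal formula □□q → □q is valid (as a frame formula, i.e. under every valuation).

(c)

The schema corresponds to density: ∀x ∀y (Rxy → ∃z (Rxz ∧ Rzy)).
(a): fails — Rbc but no z with Rbz and Rzc.
(b): fails — Ruv but no z with Ruz and Rzv.
(c): holds.
(d): fails — Rdb but no z with Rdz and Rzb.
(e): fails — Rdb but no z with Rdz and Rzb.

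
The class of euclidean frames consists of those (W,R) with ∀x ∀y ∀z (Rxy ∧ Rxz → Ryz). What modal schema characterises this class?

This is the Euclidean property; the standard corresponding axiom is 5: ◇ψ → □◇ψ.

◇ψ → □◇ψ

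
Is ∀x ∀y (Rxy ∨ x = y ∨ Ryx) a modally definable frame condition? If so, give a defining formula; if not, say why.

No — not modally definable

If a class were modally definable it would be closed under disjoint unions (Goldblatt–Thomason).
Take 4 disjoint single-world reflexive frames: each is trivially connected, but their disjoint union has 4 worlds with no edge between distinct components, so it is not connected.
So the class is not modally definable.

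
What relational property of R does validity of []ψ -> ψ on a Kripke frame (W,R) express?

reflexivity

Suppose □ψ→ψ is valid. At any x set V(ψ)={w : Rxw}. Then □ψ holds at x, so ψ holds at x, i.e. Rxx.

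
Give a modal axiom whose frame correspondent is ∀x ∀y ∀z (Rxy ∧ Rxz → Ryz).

This is the Euclidean property; the standard corresponding axiom is 5: ◇r → □◇r.
Suppose ◇r→□◇r is valid. Take Rxy, Rxz and set V(r)={y}. Then ◇r at x, so □◇r at x, so ◇r at z, so some w with Rzw has r; w=y, i.e. Rzy. By symmetry of the argument, Ryz.

◇r → □◇r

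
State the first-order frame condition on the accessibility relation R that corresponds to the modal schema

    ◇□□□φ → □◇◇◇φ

This is a Sahlqvist (Geach-type) schema ◇^1□^3φ → □^1◇^3φ.
Minimal-valuation argument: fix x; take any y with xR^1y and any z with xR^1z. Set V(φ) to the set of worlds R-reachable from y in exactly 3 steps. Then □^3φ holds at y, so the antecedent holds at x; validity forces ◇^3φ at z, giving a w with zR^3w and yR^3w.
First-order correspondent: ∀x ∀y ∀z ((xRy ∧ xRz) → ∃w (yR³w ∧ zR³w)).

∀x ∀y ∀z ((xRy ∧ xRz) → ∃w (yR³w ∧ zR³w))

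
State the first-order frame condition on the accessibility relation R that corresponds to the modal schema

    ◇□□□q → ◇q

∀x ∀y (xRy → ∃w (yR³w ∧ xRw))

This is a Sahlqvist (Geach-type) schema ◇^1□^3q → □^0◇^1q.
First-order correspondent: ∀x ∀y (xRy → ∃w (yR³w ∧ xRw)).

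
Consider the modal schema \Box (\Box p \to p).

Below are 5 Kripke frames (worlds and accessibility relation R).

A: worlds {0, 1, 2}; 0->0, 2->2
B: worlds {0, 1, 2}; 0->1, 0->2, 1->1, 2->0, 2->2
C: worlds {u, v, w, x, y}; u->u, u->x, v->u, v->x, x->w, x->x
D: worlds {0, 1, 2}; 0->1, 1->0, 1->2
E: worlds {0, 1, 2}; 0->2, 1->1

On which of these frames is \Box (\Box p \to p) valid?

A

Frame correspondent (Sahlqvist): \forall x \forall y (Rxy \to Ryy) — i.e. shift-reflexivity.
A: condition met.
B: fails — R20 but not R00.
C: fails — Rxw but not Rww.
D: fails — R12 but not R22.
E: fails — R02 but not R22.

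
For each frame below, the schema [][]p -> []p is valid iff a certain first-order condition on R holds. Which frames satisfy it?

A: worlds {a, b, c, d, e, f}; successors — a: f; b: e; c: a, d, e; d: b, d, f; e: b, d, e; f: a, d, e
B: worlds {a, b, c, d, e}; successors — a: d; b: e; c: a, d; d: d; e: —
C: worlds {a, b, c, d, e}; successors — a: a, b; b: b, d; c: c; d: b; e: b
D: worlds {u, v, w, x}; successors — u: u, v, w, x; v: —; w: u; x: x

C, D

This is the axiom for density; its first-order frame correspondent is forall x forall y (Rxy -> exists z (Rxz & Rzy)).
A: fails — Rca but no z with Rcz and Rza.
B: fails — Rbe but no z with Rbz and Rze.
C: holds.
D: holds.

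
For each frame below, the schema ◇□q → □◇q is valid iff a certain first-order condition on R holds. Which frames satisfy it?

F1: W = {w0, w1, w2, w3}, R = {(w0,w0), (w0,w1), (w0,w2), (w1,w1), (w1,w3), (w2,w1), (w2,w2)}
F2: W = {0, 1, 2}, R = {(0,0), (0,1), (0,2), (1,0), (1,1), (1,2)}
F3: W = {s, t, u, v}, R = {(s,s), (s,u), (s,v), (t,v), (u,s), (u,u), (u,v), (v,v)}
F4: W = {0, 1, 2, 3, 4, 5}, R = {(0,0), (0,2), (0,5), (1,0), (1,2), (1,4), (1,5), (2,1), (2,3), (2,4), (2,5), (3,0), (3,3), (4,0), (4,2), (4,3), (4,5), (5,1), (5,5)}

F3

The schema corresponds to convergence: ∀x ∀y ∀z (Rxy ∧ Rxz → ∃w (Ryw ∧ Rzw)).
F1: fails — Rw1w1 and Rw1w3 but w1 and w3 have no common successor.
F2: fails — R00 and R02 but 0 and 2 have no common successor.
F3: holds.
F4: fails — R25 and R23 but 5 and 3 have no common successor.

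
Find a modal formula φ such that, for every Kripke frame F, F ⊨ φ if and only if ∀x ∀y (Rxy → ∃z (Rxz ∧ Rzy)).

□□r → □r

A defining formula is □□r → □r (the C4 axiom).
Suppose □□r→□r is valid. Take Rxy and set V(r)={w : xR²w}. Then □□r at x, so □r at x, so r at y, i.e. ∃z(Rxz∧Rzy).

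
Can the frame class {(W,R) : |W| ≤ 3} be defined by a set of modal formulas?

If a class were modally definable it would be closed under disjoint unions (Goldblatt–Thomason).
Any modal formula valid on each of 4 disjoint one-world frames is valid on their disjoint union (validity is preserved under disjoint unions). Each one-world frame has |W|=1≤3, but the union has |W|=4.
Hence having at most 3 worlds is not modally definable.

No — not modally definable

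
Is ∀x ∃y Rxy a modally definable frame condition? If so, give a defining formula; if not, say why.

Yes, by □p → ◇p

Yes: it is seriality, defined by the D schema □p → ◇p.
Suppose □p→◇p is valid. At any x set V(p)=W. Then □p at x, so ◇p at x, so x has a successor.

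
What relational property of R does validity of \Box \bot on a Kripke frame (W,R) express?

Emptiness of R

□⊥ is valid iff no world has any successor (otherwise □⊥ fails at any world with one).
The converse is a direct semantic check.
So the correspondent is emptiness of R.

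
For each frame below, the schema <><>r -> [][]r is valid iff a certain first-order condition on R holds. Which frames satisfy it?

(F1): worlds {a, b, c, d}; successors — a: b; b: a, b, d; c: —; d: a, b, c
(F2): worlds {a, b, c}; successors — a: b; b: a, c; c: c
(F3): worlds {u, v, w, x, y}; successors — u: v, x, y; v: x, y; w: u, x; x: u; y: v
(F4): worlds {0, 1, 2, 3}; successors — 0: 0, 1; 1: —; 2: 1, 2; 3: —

Frame correspondent (Sahlqvist): forall x forall y forall z ((x R^2 y & x R^2 z) -> exists w (y = w & z = w)) — i.e. a generalized confluence (Geach) condition.
(F1): fails — aR²a, aR²b but a ≠ b.
(F2): fails — aR²a, aR²c but a ≠ c.
(F3): fails — uR²u, uR²v but u ≠ v.
(F4): fails — 0R²0, 0R²1 but 0 ≠ 1.

none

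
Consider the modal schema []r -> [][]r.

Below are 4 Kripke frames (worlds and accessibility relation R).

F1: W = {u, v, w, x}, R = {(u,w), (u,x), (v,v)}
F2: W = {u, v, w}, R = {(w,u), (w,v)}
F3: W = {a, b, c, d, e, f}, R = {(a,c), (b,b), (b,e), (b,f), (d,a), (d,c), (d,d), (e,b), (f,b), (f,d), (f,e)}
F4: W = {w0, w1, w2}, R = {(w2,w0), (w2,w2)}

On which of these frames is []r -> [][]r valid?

The schema corresponds to transitivity: forall x forall y forall z (Rxy & Ryz -> Rxz).
F1: ✓.
F2: ✓.
F3: fails — Reb and Rbf but not Ref.
F4: ✓.

F1, F2, F4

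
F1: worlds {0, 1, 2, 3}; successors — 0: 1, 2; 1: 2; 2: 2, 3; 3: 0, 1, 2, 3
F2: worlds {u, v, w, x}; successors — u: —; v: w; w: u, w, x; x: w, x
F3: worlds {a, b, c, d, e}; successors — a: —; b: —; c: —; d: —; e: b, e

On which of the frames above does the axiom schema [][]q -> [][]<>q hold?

F1

The schema corresponds to a generalized confluence (Geach) condition: forall x forall z (x R^2 z -> exists w (x R^2 w & zRw)).
F1: holds.
F2: fails — vR²u but no t with vR²t and uRt.
F3: fails — eR²b but no w with eR²w and bRw.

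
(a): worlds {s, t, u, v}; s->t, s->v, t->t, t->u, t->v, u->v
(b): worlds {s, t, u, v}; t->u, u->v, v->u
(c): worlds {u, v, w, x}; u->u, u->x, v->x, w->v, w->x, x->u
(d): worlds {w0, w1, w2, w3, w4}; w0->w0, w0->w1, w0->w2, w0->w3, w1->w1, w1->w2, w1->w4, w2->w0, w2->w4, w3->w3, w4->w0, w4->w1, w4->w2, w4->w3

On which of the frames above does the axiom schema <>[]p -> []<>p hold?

The schema corresponds to convergence: forall x forall y forall z (Rxy & Rxz -> exists w (Ryw & Rzw)).
(a): fails — Rsv and Rsv but v and v have no common successor.
(b): holds.
(c): fails — Rwx and Rwv but x and v have no common successor.
(d): fails — Rw0w1 and Rw0w3 but w1 and w3 have no common successor.
Valid on: (b).

(b)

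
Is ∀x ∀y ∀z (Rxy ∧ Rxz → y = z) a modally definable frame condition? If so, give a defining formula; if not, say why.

Definable; ◇q → □q defines it

This is a Sahlqvist condition; the CD axiom ◇q → □q defines it.
Suppose ◇q→□q is valid. Take Rxy, Rxz and set V(q)={y}. Then ◇q at x, so □q at x, so q at z, i.e. z=y.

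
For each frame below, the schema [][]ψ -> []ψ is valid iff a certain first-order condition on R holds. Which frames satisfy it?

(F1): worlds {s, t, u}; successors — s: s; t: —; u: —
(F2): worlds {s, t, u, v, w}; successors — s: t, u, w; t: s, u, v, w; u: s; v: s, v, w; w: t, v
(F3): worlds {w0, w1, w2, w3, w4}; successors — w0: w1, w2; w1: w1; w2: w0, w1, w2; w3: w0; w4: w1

The schema corresponds to density: forall x forall y (Rxy -> exists z (Rxz & Rzy)).
(F1): holds.
(F2): fails — Rwt but no z with Rwz and Rzt.
(F3): fails — Rw3w0 but no z with Rw3z and Rzw0.
Valid on: (F1).

(F1)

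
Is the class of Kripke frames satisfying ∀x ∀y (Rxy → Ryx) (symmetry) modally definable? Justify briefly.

Yes — defined by r → □◇r

Yes: it is symmetry, defined by the B schema r → □◇r.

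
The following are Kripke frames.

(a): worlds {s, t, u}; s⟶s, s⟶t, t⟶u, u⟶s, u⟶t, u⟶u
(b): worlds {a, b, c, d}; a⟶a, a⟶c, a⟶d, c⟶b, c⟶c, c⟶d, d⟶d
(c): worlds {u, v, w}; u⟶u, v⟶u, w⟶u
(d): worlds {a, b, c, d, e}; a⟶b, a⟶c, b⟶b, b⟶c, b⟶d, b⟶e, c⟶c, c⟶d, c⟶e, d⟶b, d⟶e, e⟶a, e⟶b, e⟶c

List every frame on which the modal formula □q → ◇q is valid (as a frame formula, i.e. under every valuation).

(a), (c), (d)

The schema corresponds to seriality: ∀x ∃y Rxy.
(a): satisfies the condition.
(b): fails — world b has no successor.
(c): satisfies the condition.
(d): satisfies the condition.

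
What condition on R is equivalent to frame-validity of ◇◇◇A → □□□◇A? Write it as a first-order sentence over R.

This is a Sahlqvist (Geach-type) schema ◇^3□^0A → □^3◇^1A.
First-order correspondent: ∀x ∀y ∀z ((xR³y ∧ xR³z) → ∃w (y = w ∧ zRw)).

∀x ∀y ∀z ((xR³y ∧ xR³z) → ∃w (y = w ∧ zRw))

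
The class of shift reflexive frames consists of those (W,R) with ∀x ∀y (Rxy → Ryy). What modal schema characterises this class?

□(□ψ → ψ)

The condition is shift-reflexivity. The T□ schema □(□ψ → ψ) defines it.
Suppose □(□ψ→ψ) is valid. Take Rxy and set V(ψ)={w : Ryw}. Then at y, □ψ holds; since □(□ψ→ψ) at x, □ψ→ψ at y, so ψ at y, i.e. Ryy.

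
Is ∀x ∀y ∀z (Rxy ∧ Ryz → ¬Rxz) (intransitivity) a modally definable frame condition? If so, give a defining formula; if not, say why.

Modal frame validity is preserved under surjective bounded morphisms.
The 5-cycle (worlds a,b,c,d,e with a→b→c→d→e→a) is intransitive. Mapping every world to a single reflexive point • is a surjective bounded morphism; the reflexive point is not intransitive (R••∧R•• but R••).
So no modal formula (or set of formulas) defines exactly the intransitive frames.

No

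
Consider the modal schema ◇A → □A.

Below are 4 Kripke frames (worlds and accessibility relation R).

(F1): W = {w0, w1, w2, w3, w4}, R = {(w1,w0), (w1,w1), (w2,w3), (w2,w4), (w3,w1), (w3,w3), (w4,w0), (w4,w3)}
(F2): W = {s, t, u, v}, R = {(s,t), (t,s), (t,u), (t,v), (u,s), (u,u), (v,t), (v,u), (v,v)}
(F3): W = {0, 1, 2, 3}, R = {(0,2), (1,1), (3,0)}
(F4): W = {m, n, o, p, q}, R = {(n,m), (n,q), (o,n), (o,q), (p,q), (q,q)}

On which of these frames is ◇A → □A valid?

(F3)

Frame correspondent (Sahlqvist): ∀x ∀y ∀z (Rxy ∧ Rxz → y = z) — i.e. partial functionality.
(F1): fails — w1 sees both w0 and w1.
(F2): fails — t sees both s and u.
(F3): ✓.
(F4): fails — n sees both m and q.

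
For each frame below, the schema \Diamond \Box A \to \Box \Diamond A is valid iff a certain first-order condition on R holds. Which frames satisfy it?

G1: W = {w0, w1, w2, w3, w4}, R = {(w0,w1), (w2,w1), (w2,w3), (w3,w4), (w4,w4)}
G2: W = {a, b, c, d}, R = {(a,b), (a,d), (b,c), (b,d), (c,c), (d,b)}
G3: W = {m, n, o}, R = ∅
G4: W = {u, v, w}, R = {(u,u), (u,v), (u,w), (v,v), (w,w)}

G3

Frame correspondent (Sahlqvist): \forall x \forall y \forall z (Rxy \wedge Rxz \to \exists w (Ryw \wedge Rzw)) — i.e. convergence.
G1: fails — Rw0w1 and Rw0w1 but w1 and w1 have no common successor.
G2: fails — Rab and Rad but b and d have no common successor.
G3: ✓.
G4: fails — Ruv and Ruw but v and w have no common successor.
Valid on: G3.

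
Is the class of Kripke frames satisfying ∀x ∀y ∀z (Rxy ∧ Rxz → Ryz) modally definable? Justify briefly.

This is a Sahlqvist condition; the 5 axiom ◇r → □◇r defines it.
Suppose ◇r→□◇r is valid. Take Rxy, Rxz and set V(r)={y}. Then ◇r at x, so □◇r at x, so ◇r at z, so some w with Rzw has r; w=y, i.e. Rzy. By symmetry of the argument, Ryz.

Definable; ◇r → □◇r defines it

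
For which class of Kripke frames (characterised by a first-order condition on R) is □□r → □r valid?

Density

Suppose □□r→□r is valid. Take Rxy and set V(r)={w : xR²w}. Then □□r at x, so □r at x, so r at y, i.e. ∃z(Rxz∧Rzy).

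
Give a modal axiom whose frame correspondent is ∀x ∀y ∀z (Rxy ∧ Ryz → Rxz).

□ψ → □□ψ

The condition is transitivity. The 4 schema □ψ → □□ψ defines it.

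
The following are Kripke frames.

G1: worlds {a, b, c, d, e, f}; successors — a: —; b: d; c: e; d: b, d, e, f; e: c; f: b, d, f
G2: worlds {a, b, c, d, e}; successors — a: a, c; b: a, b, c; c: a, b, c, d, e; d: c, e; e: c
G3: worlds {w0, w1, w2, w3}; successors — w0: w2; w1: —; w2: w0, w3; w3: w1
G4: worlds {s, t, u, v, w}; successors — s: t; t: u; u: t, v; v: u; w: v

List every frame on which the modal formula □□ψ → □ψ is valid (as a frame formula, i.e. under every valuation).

The schema corresponds to density: ∀x ∀y (Rxy → ∃z (Rxz ∧ Rzy)).
G1: fails — Rec but no z with Rez and Rzc.
G2: condition met.
G3: fails — Rw0w2 but no z with Rw0z and Rzw2.
G4: fails — Ruv but no z with Ruz and Rzv.
Valid on: G2.

G2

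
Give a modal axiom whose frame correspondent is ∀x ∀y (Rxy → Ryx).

s → □◇s

The condition is symmetry. The B schema s → □◇s defines it.
Suppose s→□◇s is valid. Take Rxy and set V(s)={x}. Then s at x, so □◇s at x, so ◇s at y, so some z with Ryz has s; z=x, i.e. Ryx.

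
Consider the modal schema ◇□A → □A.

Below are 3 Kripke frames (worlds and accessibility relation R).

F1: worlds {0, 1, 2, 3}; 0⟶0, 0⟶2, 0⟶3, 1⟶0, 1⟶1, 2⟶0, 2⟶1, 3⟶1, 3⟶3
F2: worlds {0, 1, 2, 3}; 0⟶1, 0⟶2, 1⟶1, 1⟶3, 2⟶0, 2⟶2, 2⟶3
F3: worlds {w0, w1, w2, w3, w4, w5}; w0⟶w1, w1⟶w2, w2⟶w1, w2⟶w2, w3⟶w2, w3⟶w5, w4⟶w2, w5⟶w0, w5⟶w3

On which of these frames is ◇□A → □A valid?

none

The schema corresponds to the Euclidean property: ∀x ∀y ∀z (Rxy ∧ Rxz → Ryz).
F1: fails — R02 and R02 but not R22.
F2: fails — R02 and R01 but not R21.
F3: fails — Rw0w1 and Rw0w1 but not Rw1w1.
Valid on no frame.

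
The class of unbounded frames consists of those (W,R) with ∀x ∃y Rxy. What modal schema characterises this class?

A defining formula is □p → ◇p (the D axiom).
Suppose □p→◇p is valid. At any x set V(p)=W. Then □p at x, so ◇p at x, so x has a successor.

□p → ◇p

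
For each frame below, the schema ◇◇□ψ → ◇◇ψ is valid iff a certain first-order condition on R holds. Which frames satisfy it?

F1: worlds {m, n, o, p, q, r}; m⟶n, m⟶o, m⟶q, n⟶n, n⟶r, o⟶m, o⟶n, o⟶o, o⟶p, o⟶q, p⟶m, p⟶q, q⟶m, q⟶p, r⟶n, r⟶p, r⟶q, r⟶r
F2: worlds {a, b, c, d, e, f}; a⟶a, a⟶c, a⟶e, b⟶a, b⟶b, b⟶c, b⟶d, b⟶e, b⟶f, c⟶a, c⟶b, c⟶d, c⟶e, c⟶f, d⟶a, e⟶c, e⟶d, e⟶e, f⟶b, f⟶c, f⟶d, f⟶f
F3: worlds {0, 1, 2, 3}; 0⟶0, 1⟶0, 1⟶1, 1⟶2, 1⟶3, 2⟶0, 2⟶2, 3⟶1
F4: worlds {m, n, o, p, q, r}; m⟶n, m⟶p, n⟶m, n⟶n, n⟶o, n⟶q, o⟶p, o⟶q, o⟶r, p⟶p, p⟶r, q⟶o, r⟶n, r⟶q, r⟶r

F1, F2, F3

The schema corresponds to a generalized confluence (Geach) condition: ∀x ∀y (xR²y → ∃w (yRw ∧ xR²w)).
F1: holds.
F2: holds.
F3: holds.
F4: fails — pR²q but no w with qRw and pR²w.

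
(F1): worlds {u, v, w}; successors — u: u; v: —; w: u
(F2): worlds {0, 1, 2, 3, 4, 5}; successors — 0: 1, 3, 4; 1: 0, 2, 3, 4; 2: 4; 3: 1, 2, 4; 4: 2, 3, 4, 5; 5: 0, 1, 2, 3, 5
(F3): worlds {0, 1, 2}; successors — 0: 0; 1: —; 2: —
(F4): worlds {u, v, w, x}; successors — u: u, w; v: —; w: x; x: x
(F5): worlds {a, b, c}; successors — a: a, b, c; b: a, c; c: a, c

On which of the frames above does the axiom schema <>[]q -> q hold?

The schema corresponds to symmetry: forall x forall y (Rxy -> Ryx).
(F1): fails — Rwu but not Ruw.
(F2): fails — R53 but not R35.
(F3): holds.
(F4): fails — Ruw but not Rwu.
(F5): fails — Rbc but not Rcb.

(F3)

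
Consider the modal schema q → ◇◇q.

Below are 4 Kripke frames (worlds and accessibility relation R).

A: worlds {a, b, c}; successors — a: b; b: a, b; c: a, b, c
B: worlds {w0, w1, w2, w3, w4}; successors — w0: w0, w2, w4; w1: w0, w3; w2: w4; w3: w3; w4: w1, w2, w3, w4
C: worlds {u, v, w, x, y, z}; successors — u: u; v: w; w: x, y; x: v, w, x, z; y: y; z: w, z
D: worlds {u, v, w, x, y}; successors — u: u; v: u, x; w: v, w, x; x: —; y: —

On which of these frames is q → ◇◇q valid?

A

This is the axiom for a generalized confluence (Geach) condition; its first-order frame correspondent is ∀x ∃w (x = w ∧ xR²w).
A: ✓.
B: fails — at w1 but no w with w1=w and w1R²w.
C: fails — at v but no t with v=t and vR²t.
D: fails — at v but no t with v=t and vR²t.
Valid on: A.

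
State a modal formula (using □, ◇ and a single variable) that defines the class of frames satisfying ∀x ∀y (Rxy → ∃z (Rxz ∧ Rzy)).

□□s → □s

A defining formula is □□s → □s (the C4 axiom).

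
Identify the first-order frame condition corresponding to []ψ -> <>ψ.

Seriality

This is the D axiom.
Its frame correspondent is seriality — forall x exists y Rxy.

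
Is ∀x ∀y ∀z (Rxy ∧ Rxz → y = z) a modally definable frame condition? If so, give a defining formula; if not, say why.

Yes: it is partial functionality, defined by the CD schema ◇r → □r.
Suppose ◇r→□r is valid. Take Rxy, Rxz and set V(r)={y}. Then ◇r at x, so □r at x, so r at z, i.e. z=y.

Definable; ◇r → □r defines it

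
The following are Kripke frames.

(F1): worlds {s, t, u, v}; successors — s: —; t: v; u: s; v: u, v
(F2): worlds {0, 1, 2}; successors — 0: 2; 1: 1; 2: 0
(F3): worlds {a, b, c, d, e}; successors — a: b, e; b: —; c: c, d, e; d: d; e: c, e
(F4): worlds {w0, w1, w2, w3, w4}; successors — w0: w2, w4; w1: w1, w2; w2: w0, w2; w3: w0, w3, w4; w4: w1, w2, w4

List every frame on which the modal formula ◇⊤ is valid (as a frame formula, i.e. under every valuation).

The schema corresponds to seriality: ∀x ∃y Rxy.
(F1): fails — world s has no successor.
(F2): satisfies the condition.
(F3): fails — world b has no successor.
(F4): satisfies the condition.

(F2), (F4)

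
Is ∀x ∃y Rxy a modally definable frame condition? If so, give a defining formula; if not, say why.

Definable; □r → ◇r defines it

Yes: it is seriality, defined by the D schema □r → ◇r.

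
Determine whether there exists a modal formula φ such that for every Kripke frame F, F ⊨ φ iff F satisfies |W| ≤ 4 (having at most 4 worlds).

No — not modally definable

Any modally definable frame class is closed under disjoint unions.
Any modal formula valid on each of 5 disjoint one-world frames is valid on their disjoint union (validity is preserved under disjoint unions). Each one-world frame has |W|=1≤4, but the union has |W|=5.
So the class is not modally definable.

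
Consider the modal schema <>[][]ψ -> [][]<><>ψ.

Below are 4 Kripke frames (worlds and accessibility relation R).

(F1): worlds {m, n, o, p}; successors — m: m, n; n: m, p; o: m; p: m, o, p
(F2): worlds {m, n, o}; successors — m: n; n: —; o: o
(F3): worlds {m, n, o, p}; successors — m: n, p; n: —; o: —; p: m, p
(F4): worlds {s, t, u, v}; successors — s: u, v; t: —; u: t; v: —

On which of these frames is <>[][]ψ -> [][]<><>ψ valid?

Frame correspondent (Sahlqvist): forall x forall y forall z ((xRy & x R^2 z) -> exists w (y R^2 w & z R^2 w)) — i.e. a generalized confluence (Geach) condition.
(F1): ✓.
(F2): ✓.
(F3): fails — mRn, mR²m but no w with nR²w and mR²w.
(F4): fails — sRu, sR²t but no w with uR²w and tR²w.
Valid on: (F1), (F2).

(F1), (F2)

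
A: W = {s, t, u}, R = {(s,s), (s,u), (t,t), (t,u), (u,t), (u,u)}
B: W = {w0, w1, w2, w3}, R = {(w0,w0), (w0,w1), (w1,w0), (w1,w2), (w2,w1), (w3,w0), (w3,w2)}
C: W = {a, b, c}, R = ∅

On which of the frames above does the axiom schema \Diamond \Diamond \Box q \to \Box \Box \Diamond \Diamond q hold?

The schema corresponds to a generalized confluence (Geach) condition: \forall x \forall y \forall z ((x R^2 y \wedge x R^2 z) \to \exists w (yRw \wedge z R^2 w)).
A: satisfies the condition.
B: fails — w0R²w2, w0R²w2 but no w with w2Rw and w2R²w.
C: satisfies the condition.
Valid on: A, C.

A, C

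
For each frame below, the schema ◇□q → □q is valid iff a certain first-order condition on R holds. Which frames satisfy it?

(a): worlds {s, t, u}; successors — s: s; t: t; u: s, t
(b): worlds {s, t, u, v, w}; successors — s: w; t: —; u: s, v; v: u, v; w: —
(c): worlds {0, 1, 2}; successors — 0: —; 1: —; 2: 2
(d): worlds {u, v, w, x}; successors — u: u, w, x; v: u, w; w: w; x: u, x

(c)

Frame correspondent (Sahlqvist): ∀x ∀y ∀z (Rxy ∧ Rxz → Ryz) — i.e. the Euclidean property.
(a): fails — Rus and Rut but not Rst.
(b): fails — Rsw and Rsw but not Rww.
(c): condition met.
(d): fails — Ruw and Ruu but not Rwu.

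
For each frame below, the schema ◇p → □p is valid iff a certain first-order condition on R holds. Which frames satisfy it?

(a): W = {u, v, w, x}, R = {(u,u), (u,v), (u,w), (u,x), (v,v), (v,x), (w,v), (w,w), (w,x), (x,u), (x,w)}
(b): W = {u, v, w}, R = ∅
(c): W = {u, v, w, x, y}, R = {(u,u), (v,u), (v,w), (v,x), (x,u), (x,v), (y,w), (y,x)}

Frame correspondent (Sahlqvist): ∀x ∀y ∀z (Rxy ∧ Rxz → y = z) — i.e. partial functionality.
(a): fails — u sees both u and v.
(b): condition met.
(c): fails — v sees both u and w.
Valid on: (b).

(b)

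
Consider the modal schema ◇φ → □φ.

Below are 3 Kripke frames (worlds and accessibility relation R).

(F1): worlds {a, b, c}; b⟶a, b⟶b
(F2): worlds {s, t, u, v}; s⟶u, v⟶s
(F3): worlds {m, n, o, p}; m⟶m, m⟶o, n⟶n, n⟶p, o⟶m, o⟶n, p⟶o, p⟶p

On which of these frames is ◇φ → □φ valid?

Frame correspondent (Sahlqvist): ∀x ∀y ∀z (Rxy ∧ Rxz → y = z) — i.e. partial functionality.
(F1): fails — b sees both a and b.
(F2): condition met.
(F3): fails — m sees both m and o.
Valid on: (F2).

(F2)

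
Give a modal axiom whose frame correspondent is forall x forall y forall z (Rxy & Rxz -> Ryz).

◇r → □◇r

This is the Euclidean property; the standard corresponding axiom is 5: ◇r → □◇r.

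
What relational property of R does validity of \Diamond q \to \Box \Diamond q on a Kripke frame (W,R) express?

the Euclidean property

Suppose ◇q→□◇q is valid. Take Rxy, Rxz and set V(q)={y}. Then ◇q at x, so □◇q at x, so ◇q at z, so some w with Rzw has q; w=y, i.e. Rzy. By symmetry of the argument, Ryz.
Conversely, on a frame with the Euclidean property the schema holds at every world under every valuation.
So the correspondent is the Euclidean property.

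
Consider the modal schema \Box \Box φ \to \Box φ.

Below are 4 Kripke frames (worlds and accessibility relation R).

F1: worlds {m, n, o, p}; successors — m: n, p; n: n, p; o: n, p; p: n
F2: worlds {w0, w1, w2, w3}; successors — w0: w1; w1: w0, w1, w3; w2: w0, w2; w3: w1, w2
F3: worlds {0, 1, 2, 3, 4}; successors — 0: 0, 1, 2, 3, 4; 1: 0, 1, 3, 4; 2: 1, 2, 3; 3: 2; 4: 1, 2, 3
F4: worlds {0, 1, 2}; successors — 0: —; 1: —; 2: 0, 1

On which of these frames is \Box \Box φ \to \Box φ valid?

Frame correspondent (Sahlqvist): \forall x \forall y (Rxy \to \exists z (Rxz \wedge Rzy)) — i.e. density.
F1: holds.
F2: holds.
F3: holds.
F4: fails — R20 but no z with R2z and Rz0.

F1, F2, F3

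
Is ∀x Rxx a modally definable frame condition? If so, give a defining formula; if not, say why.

Yes — defined by □r → r

Yes: it is reflexivity, defined by the T schema □r → r.
Suppose □r→r is valid. At any x set V(r)={w : Rxw}. Then □r holds at x, so r holds at x, i.e. Rxx.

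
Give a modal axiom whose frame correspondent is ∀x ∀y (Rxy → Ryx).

r → □◇r

A defining formula is r → □◇r (the B axiom).
Suppose r→□◇r is valid. Take Rxy and set V(r)={x}. Then r at x, so □◇r at x, so ◇r at y, so some z with Ryz has r; z=x, i.e. Ryx.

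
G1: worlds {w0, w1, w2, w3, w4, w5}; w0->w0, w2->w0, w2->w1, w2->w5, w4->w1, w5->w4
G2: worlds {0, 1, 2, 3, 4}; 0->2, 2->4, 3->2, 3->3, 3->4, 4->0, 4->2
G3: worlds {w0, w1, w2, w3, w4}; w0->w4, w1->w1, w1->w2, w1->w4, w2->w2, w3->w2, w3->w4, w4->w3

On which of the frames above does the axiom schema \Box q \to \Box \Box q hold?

none

Frame correspondent (Sahlqvist): \forall x \forall y \forall z (Rxy \wedge Ryz \to Rxz) — i.e. transitivity.
G1: fails — Rw2w5 and Rw5w4 but not Rw2w4.
G2: fails — R34 and R40 but not R30.
G3: fails — Rw0w4 and Rw4w3 but not Rw0w3.
Valid on no frame.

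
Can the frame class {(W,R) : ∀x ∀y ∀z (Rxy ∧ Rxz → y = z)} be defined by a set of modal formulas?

Yes, by ◇q → □q

The condition is partial functionality. A defining modal formula is ◇q → □q.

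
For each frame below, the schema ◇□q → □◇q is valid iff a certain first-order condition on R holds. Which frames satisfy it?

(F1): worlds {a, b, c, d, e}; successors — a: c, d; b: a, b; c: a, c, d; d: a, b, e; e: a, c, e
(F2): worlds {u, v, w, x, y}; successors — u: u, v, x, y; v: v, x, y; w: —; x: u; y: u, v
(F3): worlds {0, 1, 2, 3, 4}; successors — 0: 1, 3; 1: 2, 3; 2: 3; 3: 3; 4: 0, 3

This is the axiom for convergence; its first-order frame correspondent is ∀x ∀y ∀z (Rxy ∧ Rxz → ∃w (Ryw ∧ Rzw)).
(F1): fails — Rbb and Rba but b and a have no common successor.
(F2): fails — Ruv and Rux but v and x have no common successor.
(F3): satisfies the condition.

(F3)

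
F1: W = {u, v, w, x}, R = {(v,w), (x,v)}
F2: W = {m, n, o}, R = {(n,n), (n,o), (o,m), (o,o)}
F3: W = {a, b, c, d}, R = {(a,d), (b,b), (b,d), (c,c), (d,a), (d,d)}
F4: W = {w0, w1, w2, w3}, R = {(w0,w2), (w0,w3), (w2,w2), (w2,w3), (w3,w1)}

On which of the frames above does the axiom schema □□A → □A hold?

F2, F3

Frame correspondent (Sahlqvist): ∀x ∀y (Rxy → ∃z (Rxz ∧ Rzy)) — i.e. density.
F1: fails — Rxv but no z with Rxz and Rzv.
F2: condition met.
F3: condition met.
F4: fails — Rw3w1 but no z with Rw3z and Rzw1.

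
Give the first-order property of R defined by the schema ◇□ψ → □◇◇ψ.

This is a Sahlqvist (Geach-type) schema ◇^1□^1ψ → □^1◇^2ψ.
Minimal-valuation argument: fix x; take any y with xR^1y and any z with xR^1z. Set V(ψ) to the set of worlds R-reachable from y in exactly 1 step. Then □^1ψ holds at y, so the antecedent holds at x; validity forces ◇^2ψ at z, giving a w with zR^2w and yR^1w.
First-order correspondent: ∀x ∀y ∀z ((xRy ∧ xRz) → ∃w (yRw ∧ zR²w)).

∀x ∀y ∀z ((xRy ∧ xRz) → ∃w (yRw ∧ zR²w))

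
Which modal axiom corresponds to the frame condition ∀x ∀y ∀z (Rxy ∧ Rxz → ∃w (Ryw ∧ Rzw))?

This is convergence; the standard corresponding axiom is .2: ◇□r → □◇r.
Suppose ◇□r→□◇r is valid. Take Rxy, Rxz and set V(r)={w : Ryw}. Then □r at y so ◇□r at x, so □◇r at x, so ◇r at z, giving w with Rzw and Ryw.

◇□r → □◇r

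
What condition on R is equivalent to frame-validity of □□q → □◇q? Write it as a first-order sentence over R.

∀x ∀z (xRz → ∃w (xR²w ∧ zRw))

This is a Sahlqvist (Geach-type) schema ◇^0□^2q → □^1◇^1q.
Minimal-valuation argument: fix x; take any y with xR^0y and any z with xR^1z. Set V(q) to the set of worlds R-reachable from y in exactly 2 steps. Then □^2q holds at y, so the antecedent holds at x; validity forces ◇^1q at z, giving a w with zR^1w and yR^2w.
First-order correspondent: ∀x ∀z (xRz → ∃w (xR²w ∧ zRw)).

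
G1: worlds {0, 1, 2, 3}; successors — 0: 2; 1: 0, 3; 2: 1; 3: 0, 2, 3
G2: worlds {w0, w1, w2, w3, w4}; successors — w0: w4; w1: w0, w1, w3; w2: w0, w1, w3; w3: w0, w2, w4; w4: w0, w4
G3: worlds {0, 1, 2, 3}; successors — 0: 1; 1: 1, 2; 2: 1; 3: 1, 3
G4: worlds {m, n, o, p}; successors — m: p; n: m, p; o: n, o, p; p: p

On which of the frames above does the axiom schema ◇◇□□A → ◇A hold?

This is the axiom for a generalized confluence (Geach) condition; its first-order frame correspondent is ∀x ∀y (xR²y → ∃w (yR²w ∧ xRw)).
G1: fails — 1R²0 but no w with 0R²w and 1Rw.
G2: satisfies the condition.
G3: satisfies the condition.
G4: satisfies the condition.

G2, G3, G4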